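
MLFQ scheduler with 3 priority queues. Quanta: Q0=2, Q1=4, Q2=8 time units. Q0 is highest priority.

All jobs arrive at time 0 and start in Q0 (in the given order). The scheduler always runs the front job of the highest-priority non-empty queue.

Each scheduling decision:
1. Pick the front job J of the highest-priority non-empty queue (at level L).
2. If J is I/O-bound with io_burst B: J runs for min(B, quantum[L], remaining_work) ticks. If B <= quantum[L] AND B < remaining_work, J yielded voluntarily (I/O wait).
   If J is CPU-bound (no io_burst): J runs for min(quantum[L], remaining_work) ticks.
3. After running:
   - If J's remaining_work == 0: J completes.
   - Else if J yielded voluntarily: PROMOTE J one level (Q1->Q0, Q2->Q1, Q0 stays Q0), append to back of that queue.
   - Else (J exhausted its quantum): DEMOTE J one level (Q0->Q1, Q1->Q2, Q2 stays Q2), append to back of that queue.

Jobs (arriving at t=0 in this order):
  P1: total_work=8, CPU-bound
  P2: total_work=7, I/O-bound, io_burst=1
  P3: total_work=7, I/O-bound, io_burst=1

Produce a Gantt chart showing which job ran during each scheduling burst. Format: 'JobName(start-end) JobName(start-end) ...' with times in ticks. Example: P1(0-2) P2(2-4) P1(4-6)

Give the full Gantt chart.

t=0-2: P1@Q0 runs 2, rem=6, quantum used, demote→Q1. Q0=[P2,P3] Q1=[P1] Q2=[]
t=2-3: P2@Q0 runs 1, rem=6, I/O yield, promote→Q0. Q0=[P3,P2] Q1=[P1] Q2=[]
t=3-4: P3@Q0 runs 1, rem=6, I/O yield, promote→Q0. Q0=[P2,P3] Q1=[P1] Q2=[]
t=4-5: P2@Q0 runs 1, rem=5, I/O yield, promote→Q0. Q0=[P3,P2] Q1=[P1] Q2=[]
t=5-6: P3@Q0 runs 1, rem=5, I/O yield, promote→Q0. Q0=[P2,P3] Q1=[P1] Q2=[]
t=6-7: P2@Q0 runs 1, rem=4, I/O yield, promote→Q0. Q0=[P3,P2] Q1=[P1] Q2=[]
t=7-8: P3@Q0 runs 1, rem=4, I/O yield, promote→Q0. Q0=[P2,P3] Q1=[P1] Q2=[]
t=8-9: P2@Q0 runs 1, rem=3, I/O yield, promote→Q0. Q0=[P3,P2] Q1=[P1] Q2=[]
t=9-10: P3@Q0 runs 1, rem=3, I/O yield, promote→Q0. Q0=[P2,P3] Q1=[P1] Q2=[]
t=10-11: P2@Q0 runs 1, rem=2, I/O yield, promote→Q0. Q0=[P3,P2] Q1=[P1] Q2=[]
t=11-12: P3@Q0 runs 1, rem=2, I/O yield, promote→Q0. Q0=[P2,P3] Q1=[P1] Q2=[]
t=12-13: P2@Q0 runs 1, rem=1, I/O yield, promote→Q0. Q0=[P3,P2] Q1=[P1] Q2=[]
t=13-14: P3@Q0 runs 1, rem=1, I/O yield, promote→Q0. Q0=[P2,P3] Q1=[P1] Q2=[]
t=14-15: P2@Q0 runs 1, rem=0, completes. Q0=[P3] Q1=[P1] Q2=[]
t=15-16: P3@Q0 runs 1, rem=0, completes. Q0=[] Q1=[P1] Q2=[]
t=16-20: P1@Q1 runs 4, rem=2, quantum used, demote→Q2. Q0=[] Q1=[] Q2=[P1]
t=20-22: P1@Q2 runs 2, rem=0, completes. Q0=[] Q1=[] Q2=[]

Answer: P1(0-2) P2(2-3) P3(3-4) P2(4-5) P3(5-6) P2(6-7) P3(7-8) P2(8-9) P3(9-10) P2(10-11) P3(11-12) P2(12-13) P3(13-14) P2(14-15) P3(15-16) P1(16-20) P1(20-22)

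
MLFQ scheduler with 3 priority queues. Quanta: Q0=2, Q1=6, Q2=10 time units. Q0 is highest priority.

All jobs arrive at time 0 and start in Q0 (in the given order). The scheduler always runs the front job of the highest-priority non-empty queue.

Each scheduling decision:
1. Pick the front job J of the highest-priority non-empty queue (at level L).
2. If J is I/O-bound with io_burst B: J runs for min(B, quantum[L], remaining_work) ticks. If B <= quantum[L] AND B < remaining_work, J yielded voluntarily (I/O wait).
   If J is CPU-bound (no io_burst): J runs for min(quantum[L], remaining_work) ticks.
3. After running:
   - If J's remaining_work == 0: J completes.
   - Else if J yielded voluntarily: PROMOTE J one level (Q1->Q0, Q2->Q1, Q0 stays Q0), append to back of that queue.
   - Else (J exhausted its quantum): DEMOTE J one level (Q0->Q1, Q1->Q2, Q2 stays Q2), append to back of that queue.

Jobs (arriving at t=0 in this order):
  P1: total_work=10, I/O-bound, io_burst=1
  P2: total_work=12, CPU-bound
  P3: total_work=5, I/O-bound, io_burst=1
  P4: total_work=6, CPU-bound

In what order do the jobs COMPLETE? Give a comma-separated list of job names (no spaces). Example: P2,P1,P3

t=0-1: P1@Q0 runs 1, rem=9, I/O yield, promote→Q0. Q0=[P2,P3,P4,P1] Q1=[] Q2=[]
t=1-3: P2@Q0 runs 2, rem=10, quantum used, demote→Q1. Q0=[P3,P4,P1] Q1=[P2] Q2=[]
t=3-4: P3@Q0 runs 1, rem=4, I/O yield, promote→Q0. Q0=[P4,P1,P3] Q1=[P2] Q2=[]
t=4-6: P4@Q0 runs 2, rem=4, quantum used, demote→Q1. Q0=[P1,P3] Q1=[P2,P4] Q2=[]
t=6-7: P1@Q0 runs 1, rem=8, I/O yield, promote→Q0. Q0=[P3,P1] Q1=[P2,P4] Q2=[]
t=7-8: P3@Q0 runs 1, rem=3, I/O yield, promote→Q0. Q0=[P1,P3] Q1=[P2,P4] Q2=[]
t=8-9: P1@Q0 runs 1, rem=7, I/O yield, promote→Q0. Q0=[P3,P1] Q1=[P2,P4] Q2=[]
t=9-10: P3@Q0 runs 1, rem=2, I/O yield, promote→Q0. Q0=[P1,P3] Q1=[P2,P4] Q2=[]
t=10-11: P1@Q0 runs 1, rem=6, I/O yield, promote→Q0. Q0=[P3,P1] Q1=[P2,P4] Q2=[]
t=11-12: P3@Q0 runs 1, rem=1, I/O yield, promote→Q0. Q0=[P1,P3] Q1=[P2,P4] Q2=[]
t=12-13: P1@Q0 runs 1, rem=5, I/O yield, promote→Q0. Q0=[P3,P1] Q1=[P2,P4] Q2=[]
t=13-14: P3@Q0 runs 1, rem=0, completes. Q0=[P1] Q1=[P2,P4] Q2=[]
t=14-15: P1@Q0 runs 1, rem=4, I/O yield, promote→Q0. Q0=[P1] Q1=[P2,P4] Q2=[]
t=15-16: P1@Q0 runs 1, rem=3, I/O yield, promote→Q0. Q0=[P1] Q1=[P2,P4] Q2=[]
t=16-17: P1@Q0 runs 1, rem=2, I/O yield, promote→Q0. Q0=[P1] Q1=[P2,P4] Q2=[]
t=17-18: P1@Q0 runs 1, rem=1, I/O yield, promote→Q0. Q0=[P1] Q1=[P2,P4] Q2=[]
t=18-19: P1@Q0 runs 1, rem=0, completes. Q0=[] Q1=[P2,P4] Q2=[]
t=19-25: P2@Q1 runs 6, rem=4, quantum used, demote→Q2. Q0=[] Q1=[P4] Q2=[P2]
t=25-29: P4@Q1 runs 4, rem=0, completes. Q0=[] Q1=[] Q2=[P2]
t=29-33: P2@Q2 runs 4, rem=0, completes. Q0=[] Q1=[] Q2=[]

Answer: P3,P1,P4,P2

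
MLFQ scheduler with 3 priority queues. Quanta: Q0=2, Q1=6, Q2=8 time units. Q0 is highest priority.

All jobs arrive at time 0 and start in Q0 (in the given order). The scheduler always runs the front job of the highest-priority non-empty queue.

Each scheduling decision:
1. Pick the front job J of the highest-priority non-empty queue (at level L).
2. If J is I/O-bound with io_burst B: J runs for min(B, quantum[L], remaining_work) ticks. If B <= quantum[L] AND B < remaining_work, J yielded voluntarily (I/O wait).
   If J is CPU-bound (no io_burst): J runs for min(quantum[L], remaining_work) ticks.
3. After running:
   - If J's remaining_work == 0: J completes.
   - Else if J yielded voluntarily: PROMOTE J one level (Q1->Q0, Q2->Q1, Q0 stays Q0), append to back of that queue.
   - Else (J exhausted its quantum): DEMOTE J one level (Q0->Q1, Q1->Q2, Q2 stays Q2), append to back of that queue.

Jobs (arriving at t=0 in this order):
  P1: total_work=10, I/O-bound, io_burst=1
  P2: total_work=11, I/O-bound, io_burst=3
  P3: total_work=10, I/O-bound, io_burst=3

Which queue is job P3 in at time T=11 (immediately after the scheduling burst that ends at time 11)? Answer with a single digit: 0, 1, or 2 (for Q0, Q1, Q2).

Answer: 1

Derivation:
t=0-1: P1@Q0 runs 1, rem=9, I/O yield, promote→Q0. Q0=[P2,P3,P1] Q1=[] Q2=[]
t=1-3: P2@Q0 runs 2, rem=9, quantum used, demote→Q1. Q0=[P3,P1] Q1=[P2] Q2=[]
t=3-5: P3@Q0 runs 2, rem=8, quantum used, demote→Q1. Q0=[P1] Q1=[P2,P3] Q2=[]
t=5-6: P1@Q0 runs 1, rem=8, I/O yield, promote→Q0. Q0=[P1] Q1=[P2,P3] Q2=[]
t=6-7: P1@Q0 runs 1, rem=7, I/O yield, promote→Q0. Q0=[P1] Q1=[P2,P3] Q2=[]
t=7-8: P1@Q0 runs 1, rem=6, I/O yield, promote→Q0. Q0=[P1] Q1=[P2,P3] Q2=[]
t=8-9: P1@Q0 runs 1, rem=5, I/O yield, promote→Q0. Q0=[P1] Q1=[P2,P3] Q2=[]
t=9-10: P1@Q0 runs 1, rem=4, I/O yield, promote→Q0. Q0=[P1] Q1=[P2,P3] Q2=[]
t=10-11: P1@Q0 runs 1, rem=3, I/O yield, promote→Q0. Q0=[P1] Q1=[P2,P3] Q2=[]
t=11-12: P1@Q0 runs 1, rem=2, I/O yield, promote→Q0. Q0=[P1] Q1=[P2,P3] Q2=[]
t=12-13: P1@Q0 runs 1, rem=1, I/O yield, promote→Q0. Q0=[P1] Q1=[P2,P3] Q2=[]
t=13-14: P1@Q0 runs 1, rem=0, completes. Q0=[] Q1=[P2,P3] Q2=[]
t=14-17: P2@Q1 runs 3, rem=6, I/O yield, promote→Q0. Q0=[P2] Q1=[P3] Q2=[]
t=17-19: P2@Q0 runs 2, rem=4, quantum used, demote→Q1. Q0=[] Q1=[P3,P2] Q2=[]
t=19-22: P3@Q1 runs 3, rem=5, I/O yield, promote→Q0. Q0=[P3] Q1=[P2] Q2=[]
t=22-24: P3@Q0 runs 2, rem=3, quantum used, demote→Q1. Q0=[] Q1=[P2,P3] Q2=[]
t=24-27: P2@Q1 runs 3, rem=1, I/O yield, promote→Q0. Q0=[P2] Q1=[P3] Q2=[]
t=27-28: P2@Q0 runs 1, rem=0, completes. Q0=[] Q1=[P3] Q2=[]
t=28-31: P3@Q1 runs 3, rem=0, completes. Q0=[] Q1=[] Q2=[]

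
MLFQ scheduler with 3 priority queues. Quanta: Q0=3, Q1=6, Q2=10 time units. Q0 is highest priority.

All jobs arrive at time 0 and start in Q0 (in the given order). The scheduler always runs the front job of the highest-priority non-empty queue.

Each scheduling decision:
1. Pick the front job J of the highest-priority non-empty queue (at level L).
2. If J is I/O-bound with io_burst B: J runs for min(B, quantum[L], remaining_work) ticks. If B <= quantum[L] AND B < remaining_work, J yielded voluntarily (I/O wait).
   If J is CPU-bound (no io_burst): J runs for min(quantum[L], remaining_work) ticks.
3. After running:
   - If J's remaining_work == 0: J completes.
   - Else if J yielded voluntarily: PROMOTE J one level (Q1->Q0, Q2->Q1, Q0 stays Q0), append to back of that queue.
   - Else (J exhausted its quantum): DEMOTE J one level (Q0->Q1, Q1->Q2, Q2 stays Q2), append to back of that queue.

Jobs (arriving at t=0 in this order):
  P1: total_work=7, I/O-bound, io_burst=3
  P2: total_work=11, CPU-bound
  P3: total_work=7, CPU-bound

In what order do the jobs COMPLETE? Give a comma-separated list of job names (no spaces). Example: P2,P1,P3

Answer: P1,P3,P2

Derivation:
t=0-3: P1@Q0 runs 3, rem=4, I/O yield, promote→Q0. Q0=[P2,P3,P1] Q1=[] Q2=[]
t=3-6: P2@Q0 runs 3, rem=8, quantum used, demote→Q1. Q0=[P3,P1] Q1=[P2] Q2=[]
t=6-9: P3@Q0 runs 3, rem=4, quantum used, demote→Q1. Q0=[P1] Q1=[P2,P3] Q2=[]
t=9-12: P1@Q0 runs 3, rem=1, I/O yield, promote→Q0. Q0=[P1] Q1=[P2,P3] Q2=[]
t=12-13: P1@Q0 runs 1, rem=0, completes. Q0=[] Q1=[P2,P3] Q2=[]
t=13-19: P2@Q1 runs 6, rem=2, quantum used, demote→Q2. Q0=[] Q1=[P3] Q2=[P2]
t=19-23: P3@Q1 runs 4, rem=0, completes. Q0=[] Q1=[] Q2=[P2]
t=23-25: P2@Q2 runs 2, rem=0, completes. Q0=[] Q1=[] Q2=[]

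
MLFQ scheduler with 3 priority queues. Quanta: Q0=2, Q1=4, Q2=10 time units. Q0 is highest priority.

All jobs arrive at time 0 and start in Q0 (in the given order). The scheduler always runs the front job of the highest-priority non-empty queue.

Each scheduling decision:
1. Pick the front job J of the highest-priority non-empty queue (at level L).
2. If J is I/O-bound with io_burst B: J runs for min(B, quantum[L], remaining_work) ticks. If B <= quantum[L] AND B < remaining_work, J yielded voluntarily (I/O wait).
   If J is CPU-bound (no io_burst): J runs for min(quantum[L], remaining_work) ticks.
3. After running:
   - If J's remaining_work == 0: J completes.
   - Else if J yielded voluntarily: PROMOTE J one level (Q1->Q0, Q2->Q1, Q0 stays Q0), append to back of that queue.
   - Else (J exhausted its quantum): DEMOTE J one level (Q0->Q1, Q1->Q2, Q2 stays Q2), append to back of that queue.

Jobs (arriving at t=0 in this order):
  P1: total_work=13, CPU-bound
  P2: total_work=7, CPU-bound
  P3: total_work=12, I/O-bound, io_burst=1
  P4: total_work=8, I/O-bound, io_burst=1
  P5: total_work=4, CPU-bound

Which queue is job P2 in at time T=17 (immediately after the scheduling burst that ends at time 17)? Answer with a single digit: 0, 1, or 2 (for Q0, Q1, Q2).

t=0-2: P1@Q0 runs 2, rem=11, quantum used, demote→Q1. Q0=[P2,P3,P4,P5] Q1=[P1] Q2=[]
t=2-4: P2@Q0 runs 2, rem=5, quantum used, demote→Q1. Q0=[P3,P4,P5] Q1=[P1,P2] Q2=[]
t=4-5: P3@Q0 runs 1, rem=11, I/O yield, promote→Q0. Q0=[P4,P5,P3] Q1=[P1,P2] Q2=[]
t=5-6: P4@Q0 runs 1, rem=7, I/O yield, promote→Q0. Q0=[P5,P3,P4] Q1=[P1,P2] Q2=[]
t=6-8: P5@Q0 runs 2, rem=2, quantum used, demote→Q1. Q0=[P3,P4] Q1=[P1,P2,P5] Q2=[]
t=8-9: P3@Q0 runs 1, rem=10, I/O yield, promote→Q0. Q0=[P4,P3] Q1=[P1,P2,P5] Q2=[]
t=9-10: P4@Q0 runs 1, rem=6, I/O yield, promote→Q0. Q0=[P3,P4] Q1=[P1,P2,P5] Q2=[]
t=10-11: P3@Q0 runs 1, rem=9, I/O yield, promote→Q0. Q0=[P4,P3] Q1=[P1,P2,P5] Q2=[]
t=11-12: P4@Q0 runs 1, rem=5, I/O yield, promote→Q0. Q0=[P3,P4] Q1=[P1,P2,P5] Q2=[]
t=12-13: P3@Q0 runs 1, rem=8, I/O yield, promote→Q0. Q0=[P4,P3] Q1=[P1,P2,P5] Q2=[]
t=13-14: P4@Q0 runs 1, rem=4, I/O yield, promote→Q0. Q0=[P3,P4] Q1=[P1,P2,P5] Q2=[]
t=14-15: P3@Q0 runs 1, rem=7, I/O yield, promote→Q0. Q0=[P4,P3] Q1=[P1,P2,P5] Q2=[]
t=15-16: P4@Q0 runs 1, rem=3, I/O yield, promote→Q0. Q0=[P3,P4] Q1=[P1,P2,P5] Q2=[]
t=16-17: P3@Q0 runs 1, rem=6, I/O yield, promote→Q0. Q0=[P4,P3] Q1=[P1,P2,P5] Q2=[]
t=17-18: P4@Q0 runs 1, rem=2, I/O yield, promote→Q0. Q0=[P3,P4] Q1=[P1,P2,P5] Q2=[]
t=18-19: P3@Q0 runs 1, rem=5, I/O yield, promote→Q0. Q0=[P4,P3] Q1=[P1,P2,P5] Q2=[]
t=19-20: P4@Q0 runs 1, rem=1, I/O yield, promote→Q0. Q0=[P3,P4] Q1=[P1,P2,P5] Q2=[]
t=20-21: P3@Q0 runs 1, rem=4, I/O yield, promote→Q0. Q0=[P4,P3] Q1=[P1,P2,P5] Q2=[]
t=21-22: P4@Q0 runs 1, rem=0, completes. Q0=[P3] Q1=[P1,P2,P5] Q2=[]
t=22-23: P3@Q0 runs 1, rem=3, I/O yield, promote→Q0. Q0=[P3] Q1=[P1,P2,P5] Q2=[]
t=23-24: P3@Q0 runs 1, rem=2, I/O yield, promote→Q0. Q0=[P3] Q1=[P1,P2,P5] Q2=[]
t=24-25: P3@Q0 runs 1, rem=1, I/O yield, promote→Q0. Q0=[P3] Q1=[P1,P2,P5] Q2=[]
t=25-26: P3@Q0 runs 1, rem=0, completes. Q0=[] Q1=[P1,P2,P5] Q2=[]
t=26-30: P1@Q1 runs 4, rem=7, quantum used, demote→Q2. Q0=[] Q1=[P2,P5] Q2=[P1]
t=30-34: P2@Q1 runs 4, rem=1, quantum used, demote→Q2. Q0=[] Q1=[P5] Q2=[P1,P2]
t=34-36: P5@Q1 runs 2, rem=0, completes. Q0=[] Q1=[] Q2=[P1,P2]
t=36-43: P1@Q2 runs 7, rem=0, completes. Q0=[] Q1=[] Q2=[P2]
t=43-44: P2@Q2 runs 1, rem=0, completes. Q0=[] Q1=[] Q2=[]

Answer: 1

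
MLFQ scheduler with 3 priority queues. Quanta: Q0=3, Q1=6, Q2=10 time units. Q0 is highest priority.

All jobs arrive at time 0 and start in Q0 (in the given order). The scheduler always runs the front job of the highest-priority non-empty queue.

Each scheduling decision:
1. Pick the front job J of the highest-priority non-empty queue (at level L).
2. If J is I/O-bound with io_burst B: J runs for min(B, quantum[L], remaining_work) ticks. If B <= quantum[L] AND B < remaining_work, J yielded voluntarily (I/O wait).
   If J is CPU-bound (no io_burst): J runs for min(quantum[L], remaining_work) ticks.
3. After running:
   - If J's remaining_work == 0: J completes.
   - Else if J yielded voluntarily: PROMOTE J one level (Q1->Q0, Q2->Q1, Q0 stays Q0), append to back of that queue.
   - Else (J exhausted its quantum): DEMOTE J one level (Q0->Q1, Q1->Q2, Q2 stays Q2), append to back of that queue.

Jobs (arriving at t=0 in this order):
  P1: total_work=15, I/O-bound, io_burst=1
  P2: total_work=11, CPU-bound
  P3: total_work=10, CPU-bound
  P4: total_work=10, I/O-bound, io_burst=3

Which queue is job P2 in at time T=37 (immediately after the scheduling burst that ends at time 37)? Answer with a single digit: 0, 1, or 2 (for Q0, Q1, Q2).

t=0-1: P1@Q0 runs 1, rem=14, I/O yield, promote→Q0. Q0=[P2,P3,P4,P1] Q1=[] Q2=[]
t=1-4: P2@Q0 runs 3, rem=8, quantum used, demote→Q1. Q0=[P3,P4,P1] Q1=[P2] Q2=[]
t=4-7: P3@Q0 runs 3, rem=7, quantum used, demote→Q1. Q0=[P4,P1] Q1=[P2,P3] Q2=[]
t=7-10: P4@Q0 runs 3, rem=7, I/O yield, promote→Q0. Q0=[P1,P4] Q1=[P2,P3] Q2=[]
t=10-11: P1@Q0 runs 1, rem=13, I/O yield, promote→Q0. Q0=[P4,P1] Q1=[P2,P3] Q2=[]
t=11-14: P4@Q0 runs 3, rem=4, I/O yield, promote→Q0. Q0=[P1,P4] Q1=[P2,P3] Q2=[]
t=14-15: P1@Q0 runs 1, rem=12, I/O yield, promote→Q0. Q0=[P4,P1] Q1=[P2,P3] Q2=[]
t=15-18: P4@Q0 runs 3, rem=1, I/O yield, promote→Q0. Q0=[P1,P4] Q1=[P2,P3] Q2=[]
t=18-19: P1@Q0 runs 1, rem=11, I/O yield, promote→Q0. Q0=[P4,P1] Q1=[P2,P3] Q2=[]
t=19-20: P4@Q0 runs 1, rem=0, completes. Q0=[P1] Q1=[P2,P3] Q2=[]
t=20-21: P1@Q0 runs 1, rem=10, I/O yield, promote→Q0. Q0=[P1] Q1=[P2,P3] Q2=[]
t=21-22: P1@Q0 runs 1, rem=9, I/O yield, promote→Q0. Q0=[P1] Q1=[P2,P3] Q2=[]
t=22-23: P1@Q0 runs 1, rem=8, I/O yield, promote→Q0. Q0=[P1] Q1=[P2,P3] Q2=[]
t=23-24: P1@Q0 runs 1, rem=7, I/O yield, promote→Q0. Q0=[P1] Q1=[P2,P3] Q2=[]
t=24-25: P1@Q0 runs 1, rem=6, I/O yield, promote→Q0. Q0=[P1] Q1=[P2,P3] Q2=[]
t=25-26: P1@Q0 runs 1, rem=5, I/O yield, promote→Q0. Q0=[P1] Q1=[P2,P3] Q2=[]
t=26-27: P1@Q0 runs 1, rem=4, I/O yield, promote→Q0. Q0=[P1] Q1=[P2,P3] Q2=[]
t=27-28: P1@Q0 runs 1, rem=3, I/O yield, promote→Q0. Q0=[P1] Q1=[P2,P3] Q2=[]
t=28-29: P1@Q0 runs 1, rem=2, I/O yield, promote→Q0. Q0=[P1] Q1=[P2,P3] Q2=[]
t=29-30: P1@Q0 runs 1, rem=1, I/O yield, promote→Q0. Q0=[P1] Q1=[P2,P3] Q2=[]
t=30-31: P1@Q0 runs 1, rem=0, completes. Q0=[] Q1=[P2,P3] Q2=[]
t=31-37: P2@Q1 runs 6, rem=2, quantum used, demote→Q2. Q0=[] Q1=[P3] Q2=[P2]
t=37-43: P3@Q1 runs 6, rem=1, quantum used, demote→Q2. Q0=[] Q1=[] Q2=[P2,P3]
t=43-45: P2@Q2 runs 2, rem=0, completes. Q0=[] Q1=[] Q2=[P3]
t=45-46: P3@Q2 runs 1, rem=0, completes. Q0=[] Q1=[] Q2=[]

Answer: 2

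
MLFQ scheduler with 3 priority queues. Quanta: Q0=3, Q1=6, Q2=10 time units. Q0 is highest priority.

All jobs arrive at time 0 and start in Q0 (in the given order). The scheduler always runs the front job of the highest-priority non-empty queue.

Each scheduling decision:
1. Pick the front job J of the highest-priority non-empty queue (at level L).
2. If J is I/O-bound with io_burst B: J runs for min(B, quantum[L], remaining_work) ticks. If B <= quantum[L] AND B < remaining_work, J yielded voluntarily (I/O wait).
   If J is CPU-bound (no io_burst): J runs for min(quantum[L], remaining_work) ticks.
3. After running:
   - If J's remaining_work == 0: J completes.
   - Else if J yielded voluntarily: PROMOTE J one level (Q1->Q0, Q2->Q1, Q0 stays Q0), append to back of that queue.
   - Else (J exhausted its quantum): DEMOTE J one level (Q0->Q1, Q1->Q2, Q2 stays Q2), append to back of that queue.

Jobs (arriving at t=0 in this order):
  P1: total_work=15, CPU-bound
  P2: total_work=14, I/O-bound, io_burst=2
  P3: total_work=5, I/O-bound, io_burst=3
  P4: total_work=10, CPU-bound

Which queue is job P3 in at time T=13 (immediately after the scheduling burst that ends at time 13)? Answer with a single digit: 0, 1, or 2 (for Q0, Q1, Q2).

t=0-3: P1@Q0 runs 3, rem=12, quantum used, demote→Q1. Q0=[P2,P3,P4] Q1=[P1] Q2=[]
t=3-5: P2@Q0 runs 2, rem=12, I/O yield, promote→Q0. Q0=[P3,P4,P2] Q1=[P1] Q2=[]
t=5-8: P3@Q0 runs 3, rem=2, I/O yield, promote→Q0. Q0=[P4,P2,P3] Q1=[P1] Q2=[]
t=8-11: P4@Q0 runs 3, rem=7, quantum used, demote→Q1. Q0=[P2,P3] Q1=[P1,P4] Q2=[]
t=11-13: P2@Q0 runs 2, rem=10, I/O yield, promote→Q0. Q0=[P3,P2] Q1=[P1,P4] Q2=[]
t=13-15: P3@Q0 runs 2, rem=0, completes. Q0=[P2] Q1=[P1,P4] Q2=[]
t=15-17: P2@Q0 runs 2, rem=8, I/O yield, promote→Q0. Q0=[P2] Q1=[P1,P4] Q2=[]
t=17-19: P2@Q0 runs 2, rem=6, I/O yield, promote→Q0. Q0=[P2] Q1=[P1,P4] Q2=[]
t=19-21: P2@Q0 runs 2, rem=4, I/O yield, promote→Q0. Q0=[P2] Q1=[P1,P4] Q2=[]
t=21-23: P2@Q0 runs 2, rem=2, I/O yield, promote→Q0. Q0=[P2] Q1=[P1,P4] Q2=[]
t=23-25: P2@Q0 runs 2, rem=0, completes. Q0=[] Q1=[P1,P4] Q2=[]
t=25-31: P1@Q1 runs 6, rem=6, quantum used, demote→Q2. Q0=[] Q1=[P4] Q2=[P1]
t=31-37: P4@Q1 runs 6, rem=1, quantum used, demote→Q2. Q0=[] Q1=[] Q2=[P1,P4]
t=37-43: P1@Q2 runs 6, rem=0, completes. Q0=[] Q1=[] Q2=[P4]
t=43-44: P4@Q2 runs 1, rem=0, completes. Q0=[] Q1=[] Q2=[]

Answer: 0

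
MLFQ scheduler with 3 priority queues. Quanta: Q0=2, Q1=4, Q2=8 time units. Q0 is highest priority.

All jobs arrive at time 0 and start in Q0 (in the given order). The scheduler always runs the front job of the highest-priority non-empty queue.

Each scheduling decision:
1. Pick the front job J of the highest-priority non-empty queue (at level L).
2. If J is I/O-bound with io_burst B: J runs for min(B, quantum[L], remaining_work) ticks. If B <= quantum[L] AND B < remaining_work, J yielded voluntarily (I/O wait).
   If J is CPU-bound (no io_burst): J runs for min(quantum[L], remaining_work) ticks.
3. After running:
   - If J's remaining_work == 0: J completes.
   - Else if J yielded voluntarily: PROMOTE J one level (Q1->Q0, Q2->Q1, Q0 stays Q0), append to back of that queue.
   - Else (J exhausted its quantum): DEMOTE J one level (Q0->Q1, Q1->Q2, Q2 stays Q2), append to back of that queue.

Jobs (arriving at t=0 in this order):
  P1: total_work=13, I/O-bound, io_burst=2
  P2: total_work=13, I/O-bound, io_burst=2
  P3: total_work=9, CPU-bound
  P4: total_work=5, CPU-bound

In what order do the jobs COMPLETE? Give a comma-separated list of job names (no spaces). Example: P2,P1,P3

Answer: P1,P2,P4,P3

Derivation:
t=0-2: P1@Q0 runs 2, rem=11, I/O yield, promote→Q0. Q0=[P2,P3,P4,P1] Q1=[] Q2=[]
t=2-4: P2@Q0 runs 2, rem=11, I/O yield, promote→Q0. Q0=[P3,P4,P1,P2] Q1=[] Q2=[]
t=4-6: P3@Q0 runs 2, rem=7, quantum used, demote→Q1. Q0=[P4,P1,P2] Q1=[P3] Q2=[]
t=6-8: P4@Q0 runs 2, rem=3, quantum used, demote→Q1. Q0=[P1,P2] Q1=[P3,P4] Q2=[]
t=8-10: P1@Q0 runs 2, rem=9, I/O yield, promote→Q0. Q0=[P2,P1] Q1=[P3,P4] Q2=[]
t=10-12: P2@Q0 runs 2, rem=9, I/O yield, promote→Q0. Q0=[P1,P2] Q1=[P3,P4] Q2=[]
t=12-14: P1@Q0 runs 2, rem=7, I/O yield, promote→Q0. Q0=[P2,P1] Q1=[P3,P4] Q2=[]
t=14-16: P2@Q0 runs 2, rem=7, I/O yield, promote→Q0. Q0=[P1,P2] Q1=[P3,P4] Q2=[]
t=16-18: P1@Q0 runs 2, rem=5, I/O yield, promote→Q0. Q0=[P2,P1] Q1=[P3,P4] Q2=[]
t=18-20: P2@Q0 runs 2, rem=5, I/O yield, promote→Q0. Q0=[P1,P2] Q1=[P3,P4] Q2=[]
t=20-22: P1@Q0 runs 2, rem=3, I/O yield, promote→Q0. Q0=[P2,P1] Q1=[P3,P4] Q2=[]
t=22-24: P2@Q0 runs 2, rem=3, I/O yield, promote→Q0. Q0=[P1,P2] Q1=[P3,P4] Q2=[]
t=24-26: P1@Q0 runs 2, rem=1, I/O yield, promote→Q0. Q0=[P2,P1] Q1=[P3,P4] Q2=[]
t=26-28: P2@Q0 runs 2, rem=1, I/O yield, promote→Q0. Q0=[P1,P2] Q1=[P3,P4] Q2=[]
t=28-29: P1@Q0 runs 1, rem=0, completes. Q0=[P2] Q1=[P3,P4] Q2=[]
t=29-30: P2@Q0 runs 1, rem=0, completes. Q0=[] Q1=[P3,P4] Q2=[]
t=30-34: P3@Q1 runs 4, rem=3, quantum used, demote→Q2. Q0=[] Q1=[P4] Q2=[P3]
t=34-37: P4@Q1 runs 3, rem=0, completes. Q0=[] Q1=[] Q2=[P3]
t=37-40: P3@Q2 runs 3, rem=0, completes. Q0=[] Q1=[] Q2=[]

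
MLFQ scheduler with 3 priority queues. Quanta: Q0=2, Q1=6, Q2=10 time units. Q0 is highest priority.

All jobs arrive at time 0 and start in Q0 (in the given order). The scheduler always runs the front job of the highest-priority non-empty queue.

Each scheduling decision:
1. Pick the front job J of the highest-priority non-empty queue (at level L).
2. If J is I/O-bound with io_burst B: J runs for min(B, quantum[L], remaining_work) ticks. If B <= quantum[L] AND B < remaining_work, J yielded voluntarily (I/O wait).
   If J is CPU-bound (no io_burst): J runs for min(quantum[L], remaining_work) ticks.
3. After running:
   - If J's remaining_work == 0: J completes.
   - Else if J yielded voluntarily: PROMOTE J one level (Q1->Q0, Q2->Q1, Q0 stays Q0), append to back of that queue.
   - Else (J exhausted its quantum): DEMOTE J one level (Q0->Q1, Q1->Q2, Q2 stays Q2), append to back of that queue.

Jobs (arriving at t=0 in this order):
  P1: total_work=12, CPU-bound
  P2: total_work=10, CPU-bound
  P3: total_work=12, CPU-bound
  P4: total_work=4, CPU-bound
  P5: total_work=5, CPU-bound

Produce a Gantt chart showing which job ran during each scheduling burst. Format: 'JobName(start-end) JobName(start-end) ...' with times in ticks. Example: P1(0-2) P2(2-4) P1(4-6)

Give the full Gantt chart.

Answer: P1(0-2) P2(2-4) P3(4-6) P4(6-8) P5(8-10) P1(10-16) P2(16-22) P3(22-28) P4(28-30) P5(30-33) P1(33-37) P2(37-39) P3(39-43)

Derivation:
t=0-2: P1@Q0 runs 2, rem=10, quantum used, demote→Q1. Q0=[P2,P3,P4,P5] Q1=[P1] Q2=[]
t=2-4: P2@Q0 runs 2, rem=8, quantum used, demote→Q1. Q0=[P3,P4,P5] Q1=[P1,P2] Q2=[]
t=4-6: P3@Q0 runs 2, rem=10, quantum used, demote→Q1. Q0=[P4,P5] Q1=[P1,P2,P3] Q2=[]
t=6-8: P4@Q0 runs 2, rem=2, quantum used, demote→Q1. Q0=[P5] Q1=[P1,P2,P3,P4] Q2=[]
t=8-10: P5@Q0 runs 2, rem=3, quantum used, demote→Q1. Q0=[] Q1=[P1,P2,P3,P4,P5] Q2=[]
t=10-16: P1@Q1 runs 6, rem=4, quantum used, demote→Q2. Q0=[] Q1=[P2,P3,P4,P5] Q2=[P1]
t=16-22: P2@Q1 runs 6, rem=2, quantum used, demote→Q2. Q0=[] Q1=[P3,P4,P5] Q2=[P1,P2]
t=22-28: P3@Q1 runs 6, rem=4, quantum used, demote→Q2. Q0=[] Q1=[P4,P5] Q2=[P1,P2,P3]
t=28-30: P4@Q1 runs 2, rem=0, completes. Q0=[] Q1=[P5] Q2=[P1,P2,P3]
t=30-33: P5@Q1 runs 3, rem=0, completes. Q0=[] Q1=[] Q2=[P1,P2,P3]
t=33-37: P1@Q2 runs 4, rem=0, completes. Q0=[] Q1=[] Q2=[P2,P3]
t=37-39: P2@Q2 runs 2, rem=0, completes. Q0=[] Q1=[] Q2=[P3]
t=39-43: P3@Q2 runs 4, rem=0, completes. Q0=[] Q1=[] Q2=[]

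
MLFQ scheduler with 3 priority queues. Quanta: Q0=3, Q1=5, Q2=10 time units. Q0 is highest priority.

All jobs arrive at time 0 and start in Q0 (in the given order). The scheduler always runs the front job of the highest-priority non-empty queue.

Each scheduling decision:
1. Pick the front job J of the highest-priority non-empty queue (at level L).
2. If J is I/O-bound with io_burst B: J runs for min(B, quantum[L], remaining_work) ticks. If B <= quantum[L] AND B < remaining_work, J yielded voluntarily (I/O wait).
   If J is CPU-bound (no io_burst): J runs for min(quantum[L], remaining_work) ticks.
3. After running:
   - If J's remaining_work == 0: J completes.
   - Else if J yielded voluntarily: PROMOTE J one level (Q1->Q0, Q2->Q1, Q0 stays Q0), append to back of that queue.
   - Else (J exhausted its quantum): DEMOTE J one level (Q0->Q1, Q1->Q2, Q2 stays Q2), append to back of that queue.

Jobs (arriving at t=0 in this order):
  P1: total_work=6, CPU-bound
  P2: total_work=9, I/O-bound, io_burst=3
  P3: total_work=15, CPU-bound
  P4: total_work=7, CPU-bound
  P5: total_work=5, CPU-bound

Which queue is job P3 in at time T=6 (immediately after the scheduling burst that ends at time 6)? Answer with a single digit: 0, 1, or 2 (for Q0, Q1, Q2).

Answer: 0

Derivation:
t=0-3: P1@Q0 runs 3, rem=3, quantum used, demote→Q1. Q0=[P2,P3,P4,P5] Q1=[P1] Q2=[]
t=3-6: P2@Q0 runs 3, rem=6, I/O yield, promote→Q0. Q0=[P3,P4,P5,P2] Q1=[P1] Q2=[]
t=6-9: P3@Q0 runs 3, rem=12, quantum used, demote→Q1. Q0=[P4,P5,P2] Q1=[P1,P3] Q2=[]
t=9-12: P4@Q0 runs 3, rem=4, quantum used, demote→Q1. Q0=[P5,P2] Q1=[P1,P3,P4] Q2=[]
t=12-15: P5@Q0 runs 3, rem=2, quantum used, demote→Q1. Q0=[P2] Q1=[P1,P3,P4,P5] Q2=[]
t=15-18: P2@Q0 runs 3, rem=3, I/O yield, promote→Q0. Q0=[P2] Q1=[P1,P3,P4,P5] Q2=[]
t=18-21: P2@Q0 runs 3, rem=0, completes. Q0=[] Q1=[P1,P3,P4,P5] Q2=[]
t=21-24: P1@Q1 runs 3, rem=0, completes. Q0=[] Q1=[P3,P4,P5] Q2=[]
t=24-29: P3@Q1 runs 5, rem=7, quantum used, demote→Q2. Q0=[] Q1=[P4,P5] Q2=[P3]
t=29-33: P4@Q1 runs 4, rem=0, completes. Q0=[] Q1=[P5] Q2=[P3]
t=33-35: P5@Q1 runs 2, rem=0, completes. Q0=[] Q1=[] Q2=[P3]
t=35-42: P3@Q2 runs 7, rem=0, completes. Q0=[] Q1=[] Q2=[]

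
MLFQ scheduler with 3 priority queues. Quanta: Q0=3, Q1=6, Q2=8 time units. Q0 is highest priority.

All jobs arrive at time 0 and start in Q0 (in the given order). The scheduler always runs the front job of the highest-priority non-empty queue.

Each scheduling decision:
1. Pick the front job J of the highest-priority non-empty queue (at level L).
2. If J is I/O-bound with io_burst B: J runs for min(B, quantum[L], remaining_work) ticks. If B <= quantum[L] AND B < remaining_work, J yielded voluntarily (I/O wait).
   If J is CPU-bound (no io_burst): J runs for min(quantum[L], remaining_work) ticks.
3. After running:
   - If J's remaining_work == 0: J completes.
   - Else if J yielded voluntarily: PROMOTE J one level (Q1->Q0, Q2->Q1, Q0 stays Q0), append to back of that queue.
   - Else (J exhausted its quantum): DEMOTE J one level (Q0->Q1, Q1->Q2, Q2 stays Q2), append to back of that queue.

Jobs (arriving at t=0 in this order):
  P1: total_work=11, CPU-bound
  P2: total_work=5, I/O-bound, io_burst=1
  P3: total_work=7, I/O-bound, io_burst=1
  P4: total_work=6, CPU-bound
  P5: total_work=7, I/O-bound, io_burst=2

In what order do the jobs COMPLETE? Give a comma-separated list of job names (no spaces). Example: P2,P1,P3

t=0-3: P1@Q0 runs 3, rem=8, quantum used, demote→Q1. Q0=[P2,P3,P4,P5] Q1=[P1] Q2=[]
t=3-4: P2@Q0 runs 1, rem=4, I/O yield, promote→Q0. Q0=[P3,P4,P5,P2] Q1=[P1] Q2=[]
t=4-5: P3@Q0 runs 1, rem=6, I/O yield, promote→Q0. Q0=[P4,P5,P2,P3] Q1=[P1] Q2=[]
t=5-8: P4@Q0 runs 3, rem=3, quantum used, demote→Q1. Q0=[P5,P2,P3] Q1=[P1,P4] Q2=[]
t=8-10: P5@Q0 runs 2, rem=5, I/O yield, promote→Q0. Q0=[P2,P3,P5] Q1=[P1,P4] Q2=[]
t=10-11: P2@Q0 runs 1, rem=3, I/O yield, promote→Q0. Q0=[P3,P5,P2] Q1=[P1,P4] Q2=[]
t=11-12: P3@Q0 runs 1, rem=5, I/O yield, promote→Q0. Q0=[P5,P2,P3] Q1=[P1,P4] Q2=[]
t=12-14: P5@Q0 runs 2, rem=3, I/O yield, promote→Q0. Q0=[P2,P3,P5] Q1=[P1,P4] Q2=[]
t=14-15: P2@Q0 runs 1, rem=2, I/O yield, promote→Q0. Q0=[P3,P5,P2] Q1=[P1,P4] Q2=[]
t=15-16: P3@Q0 runs 1, rem=4, I/O yield, promote→Q0. Q0=[P5,P2,P3] Q1=[P1,P4] Q2=[]
t=16-18: P5@Q0 runs 2, rem=1, I/O yield, promote→Q0. Q0=[P2,P3,P5] Q1=[P1,P4] Q2=[]
t=18-19: P2@Q0 runs 1, rem=1, I/O yield, promote→Q0. Q0=[P3,P5,P2] Q1=[P1,P4] Q2=[]
t=19-20: P3@Q0 runs 1, rem=3, I/O yield, promote→Q0. Q0=[P5,P2,P3] Q1=[P1,P4] Q2=[]
t=20-21: P5@Q0 runs 1, rem=0, completes. Q0=[P2,P3] Q1=[P1,P4] Q2=[]
t=21-22: P2@Q0 runs 1, rem=0, completes. Q0=[P3] Q1=[P1,P4] Q2=[]
t=22-23: P3@Q0 runs 1, rem=2, I/O yield, promote→Q0. Q0=[P3] Q1=[P1,P4] Q2=[]
t=23-24: P3@Q0 runs 1, rem=1, I/O yield, promote→Q0. Q0=[P3] Q1=[P1,P4] Q2=[]
t=24-25: P3@Q0 runs 1, rem=0, completes. Q0=[] Q1=[P1,P4] Q2=[]
t=25-31: P1@Q1 runs 6, rem=2, quantum used, demote→Q2. Q0=[] Q1=[P4] Q2=[P1]
t=31-34: P4@Q1 runs 3, rem=0, completes. Q0=[] Q1=[] Q2=[P1]
t=34-36: P1@Q2 runs 2, rem=0, completes. Q0=[] Q1=[] Q2=[]

Answer: P5,P2,P3,P4,P1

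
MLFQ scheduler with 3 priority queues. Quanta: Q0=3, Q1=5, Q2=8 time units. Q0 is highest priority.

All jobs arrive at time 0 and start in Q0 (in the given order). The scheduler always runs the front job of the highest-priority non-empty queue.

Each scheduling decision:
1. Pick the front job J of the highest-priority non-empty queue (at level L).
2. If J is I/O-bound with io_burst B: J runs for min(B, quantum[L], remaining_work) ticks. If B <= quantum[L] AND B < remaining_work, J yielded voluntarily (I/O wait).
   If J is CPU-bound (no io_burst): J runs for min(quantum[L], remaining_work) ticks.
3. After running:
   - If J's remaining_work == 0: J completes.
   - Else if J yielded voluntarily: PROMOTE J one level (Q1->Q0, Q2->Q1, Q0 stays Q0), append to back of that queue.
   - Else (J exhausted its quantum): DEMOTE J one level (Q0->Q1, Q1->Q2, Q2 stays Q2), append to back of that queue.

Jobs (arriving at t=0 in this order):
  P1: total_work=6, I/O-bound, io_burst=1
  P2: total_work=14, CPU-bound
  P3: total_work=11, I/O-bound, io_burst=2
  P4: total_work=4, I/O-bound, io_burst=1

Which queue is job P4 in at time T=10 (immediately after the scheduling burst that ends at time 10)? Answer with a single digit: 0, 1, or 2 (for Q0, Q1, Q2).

t=0-1: P1@Q0 runs 1, rem=5, I/O yield, promote→Q0. Q0=[P2,P3,P4,P1] Q1=[] Q2=[]
t=1-4: P2@Q0 runs 3, rem=11, quantum used, demote→Q1. Q0=[P3,P4,P1] Q1=[P2] Q2=[]
t=4-6: P3@Q0 runs 2, rem=9, I/O yield, promote→Q0. Q0=[P4,P1,P3] Q1=[P2] Q2=[]
t=6-7: P4@Q0 runs 1, rem=3, I/O yield, promote→Q0. Q0=[P1,P3,P4] Q1=[P2] Q2=[]
t=7-8: P1@Q0 runs 1, rem=4, I/O yield, promote→Q0. Q0=[P3,P4,P1] Q1=[P2] Q2=[]
t=8-10: P3@Q0 runs 2, rem=7, I/O yield, promote→Q0. Q0=[P4,P1,P3] Q1=[P2] Q2=[]
t=10-11: P4@Q0 runs 1, rem=2, I/O yield, promote→Q0. Q0=[P1,P3,P4] Q1=[P2] Q2=[]
t=11-12: P1@Q0 runs 1, rem=3, I/O yield, promote→Q0. Q0=[P3,P4,P1] Q1=[P2] Q2=[]
t=12-14: P3@Q0 runs 2, rem=5, I/O yield, promote→Q0. Q0=[P4,P1,P3] Q1=[P2] Q2=[]
t=14-15: P4@Q0 runs 1, rem=1, I/O yield, promote→Q0. Q0=[P1,P3,P4] Q1=[P2] Q2=[]
t=15-16: P1@Q0 runs 1, rem=2, I/O yield, promote→Q0. Q0=[P3,P4,P1] Q1=[P2] Q2=[]
t=16-18: P3@Q0 runs 2, rem=3, I/O yield, promote→Q0. Q0=[P4,P1,P3] Q1=[P2] Q2=[]
t=18-19: P4@Q0 runs 1, rem=0, completes. Q0=[P1,P3] Q1=[P2] Q2=[]
t=19-20: P1@Q0 runs 1, rem=1, I/O yield, promote→Q0. Q0=[P3,P1] Q1=[P2] Q2=[]
t=20-22: P3@Q0 runs 2, rem=1, I/O yield, promote→Q0. Q0=[P1,P3] Q1=[P2] Q2=[]
t=22-23: P1@Q0 runs 1, rem=0, completes. Q0=[P3] Q1=[P2] Q2=[]
t=23-24: P3@Q0 runs 1, rem=0, completes. Q0=[] Q1=[P2] Q2=[]
t=24-29: P2@Q1 runs 5, rem=6, quantum used, demote→Q2. Q0=[] Q1=[] Q2=[P2]
t=29-35: P2@Q2 runs 6, rem=0, completes. Q0=[] Q1=[] Q2=[]

Answer: 0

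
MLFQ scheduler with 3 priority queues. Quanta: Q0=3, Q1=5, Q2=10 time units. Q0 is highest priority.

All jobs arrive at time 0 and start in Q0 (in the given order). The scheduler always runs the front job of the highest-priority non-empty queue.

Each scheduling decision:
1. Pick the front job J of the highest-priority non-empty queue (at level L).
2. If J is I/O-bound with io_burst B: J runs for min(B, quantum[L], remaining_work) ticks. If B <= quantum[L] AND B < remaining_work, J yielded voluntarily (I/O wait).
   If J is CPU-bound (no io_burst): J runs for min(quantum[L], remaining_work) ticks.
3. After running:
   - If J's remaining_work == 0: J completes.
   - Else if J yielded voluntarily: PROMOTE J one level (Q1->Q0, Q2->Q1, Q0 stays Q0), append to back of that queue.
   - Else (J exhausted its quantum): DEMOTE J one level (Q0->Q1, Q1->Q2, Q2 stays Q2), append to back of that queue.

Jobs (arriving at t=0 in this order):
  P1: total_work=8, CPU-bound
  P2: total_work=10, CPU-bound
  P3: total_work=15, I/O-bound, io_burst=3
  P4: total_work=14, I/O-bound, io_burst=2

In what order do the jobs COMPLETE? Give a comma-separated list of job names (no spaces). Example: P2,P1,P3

Answer: P3,P4,P1,P2

Derivation:
t=0-3: P1@Q0 runs 3, rem=5, quantum used, demote→Q1. Q0=[P2,P3,P4] Q1=[P1] Q2=[]
t=3-6: P2@Q0 runs 3, rem=7, quantum used, demote→Q1. Q0=[P3,P4] Q1=[P1,P2] Q2=[]
t=6-9: P3@Q0 runs 3, rem=12, I/O yield, promote→Q0. Q0=[P4,P3] Q1=[P1,P2] Q2=[]
t=9-11: P4@Q0 runs 2, rem=12, I/O yield, promote→Q0. Q0=[P3,P4] Q1=[P1,P2] Q2=[]
t=11-14: P3@Q0 runs 3, rem=9, I/O yield, promote→Q0. Q0=[P4,P3] Q1=[P1,P2] Q2=[]
t=14-16: P4@Q0 runs 2, rem=10, I/O yield, promote→Q0. Q0=[P3,P4] Q1=[P1,P2] Q2=[]
t=16-19: P3@Q0 runs 3, rem=6, I/O yield, promote→Q0. Q0=[P4,P3] Q1=[P1,P2] Q2=[]
t=19-21: P4@Q0 runs 2, rem=8, I/O yield, promote→Q0. Q0=[P3,P4] Q1=[P1,P2] Q2=[]
t=21-24: P3@Q0 runs 3, rem=3, I/O yield, promote→Q0. Q0=[P4,P3] Q1=[P1,P2] Q2=[]
t=24-26: P4@Q0 runs 2, rem=6, I/O yield, promote→Q0. Q0=[P3,P4] Q1=[P1,P2] Q2=[]
t=26-29: P3@Q0 runs 3, rem=0, completes. Q0=[P4] Q1=[P1,P2] Q2=[]
t=29-31: P4@Q0 runs 2, rem=4, I/O yield, promote→Q0. Q0=[P4] Q1=[P1,P2] Q2=[]
t=31-33: P4@Q0 runs 2, rem=2, I/O yield, promote→Q0. Q0=[P4] Q1=[P1,P2] Q2=[]
t=33-35: P4@Q0 runs 2, rem=0, completes. Q0=[] Q1=[P1,P2] Q2=[]
t=35-40: P1@Q1 runs 5, rem=0, completes. Q0=[] Q1=[P2] Q2=[]
t=40-45: P2@Q1 runs 5, rem=2, quantum used, demote→Q2. Q0=[] Q1=[] Q2=[P2]
t=45-47: P2@Q2 runs 2, rem=0, completes. Q0=[] Q1=[] Q2=[]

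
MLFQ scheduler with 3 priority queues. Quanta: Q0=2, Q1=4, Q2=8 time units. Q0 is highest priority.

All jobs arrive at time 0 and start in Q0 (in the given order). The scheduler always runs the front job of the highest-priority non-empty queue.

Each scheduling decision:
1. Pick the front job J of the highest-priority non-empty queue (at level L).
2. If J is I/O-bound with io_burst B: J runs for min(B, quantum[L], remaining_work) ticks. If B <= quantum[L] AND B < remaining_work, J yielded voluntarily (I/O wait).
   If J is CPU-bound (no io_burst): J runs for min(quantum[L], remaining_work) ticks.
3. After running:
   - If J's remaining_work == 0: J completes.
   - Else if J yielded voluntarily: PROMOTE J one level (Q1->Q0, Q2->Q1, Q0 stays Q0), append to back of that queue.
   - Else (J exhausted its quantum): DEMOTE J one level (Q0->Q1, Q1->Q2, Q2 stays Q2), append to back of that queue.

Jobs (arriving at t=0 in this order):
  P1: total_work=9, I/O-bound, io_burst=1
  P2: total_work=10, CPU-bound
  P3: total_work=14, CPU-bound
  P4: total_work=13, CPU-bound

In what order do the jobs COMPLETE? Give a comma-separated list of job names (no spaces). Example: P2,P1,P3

t=0-1: P1@Q0 runs 1, rem=8, I/O yield, promote→Q0. Q0=[P2,P3,P4,P1] Q1=[] Q2=[]
t=1-3: P2@Q0 runs 2, rem=8, quantum used, demote→Q1. Q0=[P3,P4,P1] Q1=[P2] Q2=[]
t=3-5: P3@Q0 runs 2, rem=12, quantum used, demote→Q1. Q0=[P4,P1] Q1=[P2,P3] Q2=[]
t=5-7: P4@Q0 runs 2, rem=11, quantum used, demote→Q1. Q0=[P1] Q1=[P2,P3,P4] Q2=[]
t=7-8: P1@Q0 runs 1, rem=7, I/O yield, promote→Q0. Q0=[P1] Q1=[P2,P3,P4] Q2=[]
t=8-9: P1@Q0 runs 1, rem=6, I/O yield, promote→Q0. Q0=[P1] Q1=[P2,P3,P4] Q2=[]
t=9-10: P1@Q0 runs 1, rem=5, I/O yield, promote→Q0. Q0=[P1] Q1=[P2,P3,P4] Q2=[]
t=10-11: P1@Q0 runs 1, rem=4, I/O yield, promote→Q0. Q0=[P1] Q1=[P2,P3,P4] Q2=[]
t=11-12: P1@Q0 runs 1, rem=3, I/O yield, promote→Q0. Q0=[P1] Q1=[P2,P3,P4] Q2=[]
t=12-13: P1@Q0 runs 1, rem=2, I/O yield, promote→Q0. Q0=[P1] Q1=[P2,P3,P4] Q2=[]
t=13-14: P1@Q0 runs 1, rem=1, I/O yield, promote→Q0. Q0=[P1] Q1=[P2,P3,P4] Q2=[]
t=14-15: P1@Q0 runs 1, rem=0, completes. Q0=[] Q1=[P2,P3,P4] Q2=[]
t=15-19: P2@Q1 runs 4, rem=4, quantum used, demote→Q2. Q0=[] Q1=[P3,P4] Q2=[P2]
t=19-23: P3@Q1 runs 4, rem=8, quantum used, demote→Q2. Q0=[] Q1=[P4] Q2=[P2,P3]
t=23-27: P4@Q1 runs 4, rem=7, quantum used, demote→Q2. Q0=[] Q1=[] Q2=[P2,P3,P4]
t=27-31: P2@Q2 runs 4, rem=0, completes. Q0=[] Q1=[] Q2=[P3,P4]
t=31-39: P3@Q2 runs 8, rem=0, completes. Q0=[] Q1=[] Q2=[P4]
t=39-46: P4@Q2 runs 7, rem=0, completes. Q0=[] Q1=[] Q2=[]

Answer: P1,P2,P3,P4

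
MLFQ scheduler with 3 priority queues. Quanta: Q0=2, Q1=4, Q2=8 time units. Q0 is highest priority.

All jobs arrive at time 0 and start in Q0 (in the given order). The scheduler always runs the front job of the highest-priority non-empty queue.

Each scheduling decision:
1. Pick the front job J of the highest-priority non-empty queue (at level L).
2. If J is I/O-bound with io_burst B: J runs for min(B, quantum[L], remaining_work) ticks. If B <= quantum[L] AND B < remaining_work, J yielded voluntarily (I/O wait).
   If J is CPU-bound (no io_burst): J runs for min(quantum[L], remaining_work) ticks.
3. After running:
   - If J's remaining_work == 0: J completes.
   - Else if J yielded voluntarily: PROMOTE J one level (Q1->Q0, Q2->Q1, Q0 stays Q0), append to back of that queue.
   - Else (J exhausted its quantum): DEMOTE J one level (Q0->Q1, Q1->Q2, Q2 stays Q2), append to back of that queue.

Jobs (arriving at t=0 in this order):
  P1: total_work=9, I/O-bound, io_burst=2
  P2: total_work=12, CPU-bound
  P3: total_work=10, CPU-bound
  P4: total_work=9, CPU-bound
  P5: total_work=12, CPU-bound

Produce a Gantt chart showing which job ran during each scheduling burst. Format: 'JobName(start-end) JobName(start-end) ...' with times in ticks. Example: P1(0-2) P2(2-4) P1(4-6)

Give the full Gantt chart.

t=0-2: P1@Q0 runs 2, rem=7, I/O yield, promote→Q0. Q0=[P2,P3,P4,P5,P1] Q1=[] Q2=[]
t=2-4: P2@Q0 runs 2, rem=10, quantum used, demote→Q1. Q0=[P3,P4,P5,P1] Q1=[P2] Q2=[]
t=4-6: P3@Q0 runs 2, rem=8, quantum used, demote→Q1. Q0=[P4,P5,P1] Q1=[P2,P3] Q2=[]
t=6-8: P4@Q0 runs 2, rem=7, quantum used, demote→Q1. Q0=[P5,P1] Q1=[P2,P3,P4] Q2=[]
t=8-10: P5@Q0 runs 2, rem=10, quantum used, demote→Q1. Q0=[P1] Q1=[P2,P3,P4,P5] Q2=[]
t=10-12: P1@Q0 runs 2, rem=5, I/O yield, promote→Q0. Q0=[P1] Q1=[P2,P3,P4,P5] Q2=[]
t=12-14: P1@Q0 runs 2, rem=3, I/O yield, promote→Q0. Q0=[P1] Q1=[P2,P3,P4,P5] Q2=[]
t=14-16: P1@Q0 runs 2, rem=1, I/O yield, promote→Q0. Q0=[P1] Q1=[P2,P3,P4,P5] Q2=[]
t=16-17: P1@Q0 runs 1, rem=0, completes. Q0=[] Q1=[P2,P3,P4,P5] Q2=[]
t=17-21: P2@Q1 runs 4, rem=6, quantum used, demote→Q2. Q0=[] Q1=[P3,P4,P5] Q2=[P2]
t=21-25: P3@Q1 runs 4, rem=4, quantum used, demote→Q2. Q0=[] Q1=[P4,P5] Q2=[P2,P3]
t=25-29: P4@Q1 runs 4, rem=3, quantum used, demote→Q2. Q0=[] Q1=[P5] Q2=[P2,P3,P4]
t=29-33: P5@Q1 runs 4, rem=6, quantum used, demote→Q2. Q0=[] Q1=[] Q2=[P2,P3,P4,P5]
t=33-39: P2@Q2 runs 6, rem=0, completes. Q0=[] Q1=[] Q2=[P3,P4,P5]
t=39-43: P3@Q2 runs 4, rem=0, completes. Q0=[] Q1=[] Q2=[P4,P5]
t=43-46: P4@Q2 runs 3, rem=0, completes. Q0=[] Q1=[] Q2=[P5]
t=46-52: P5@Q2 runs 6, rem=0, completes. Q0=[] Q1=[] Q2=[]

Answer: P1(0-2) P2(2-4) P3(4-6) P4(6-8) P5(8-10) P1(10-12) P1(12-14) P1(14-16) P1(16-17) P2(17-21) P3(21-25) P4(25-29) P5(29-33) P2(33-39) P3(39-43) P4(43-46) P5(46-52)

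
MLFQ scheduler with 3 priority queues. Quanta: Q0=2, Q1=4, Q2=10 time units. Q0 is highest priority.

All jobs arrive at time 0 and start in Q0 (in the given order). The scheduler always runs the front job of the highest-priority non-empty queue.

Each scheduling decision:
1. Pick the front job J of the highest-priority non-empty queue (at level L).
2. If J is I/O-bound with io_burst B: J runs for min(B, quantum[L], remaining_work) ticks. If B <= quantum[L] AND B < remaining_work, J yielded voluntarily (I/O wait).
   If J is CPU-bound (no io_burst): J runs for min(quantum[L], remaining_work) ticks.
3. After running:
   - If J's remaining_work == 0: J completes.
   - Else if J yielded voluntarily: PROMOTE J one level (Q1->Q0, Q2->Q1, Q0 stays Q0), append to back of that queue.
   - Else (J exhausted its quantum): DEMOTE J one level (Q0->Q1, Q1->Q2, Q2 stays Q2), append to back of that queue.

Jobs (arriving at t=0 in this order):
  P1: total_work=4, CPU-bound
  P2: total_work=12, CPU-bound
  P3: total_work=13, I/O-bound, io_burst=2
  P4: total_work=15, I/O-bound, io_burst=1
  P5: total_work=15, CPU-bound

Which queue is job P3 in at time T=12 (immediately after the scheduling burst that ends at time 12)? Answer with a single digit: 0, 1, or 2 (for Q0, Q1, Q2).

t=0-2: P1@Q0 runs 2, rem=2, quantum used, demote→Q1. Q0=[P2,P3,P4,P5] Q1=[P1] Q2=[]
t=2-4: P2@Q0 runs 2, rem=10, quantum used, demote→Q1. Q0=[P3,P4,P5] Q1=[P1,P2] Q2=[]
t=4-6: P3@Q0 runs 2, rem=11, I/O yield, promote→Q0. Q0=[P4,P5,P3] Q1=[P1,P2] Q2=[]
t=6-7: P4@Q0 runs 1, rem=14, I/O yield, promote→Q0. Q0=[P5,P3,P4] Q1=[P1,P2] Q2=[]
t=7-9: P5@Q0 runs 2, rem=13, quantum used, demote→Q1. Q0=[P3,P4] Q1=[P1,P2,P5] Q2=[]
t=9-11: P3@Q0 runs 2, rem=9, I/O yield, promote→Q0. Q0=[P4,P3] Q1=[P1,P2,P5] Q2=[]
t=11-12: P4@Q0 runs 1, rem=13, I/O yield, promote→Q0. Q0=[P3,P4] Q1=[P1,P2,P5] Q2=[]
t=12-14: P3@Q0 runs 2, rem=7, I/O yield, promote→Q0. Q0=[P4,P3] Q1=[P1,P2,P5] Q2=[]
t=14-15: P4@Q0 runs 1, rem=12, I/O yield, promote→Q0. Q0=[P3,P4] Q1=[P1,P2,P5] Q2=[]
t=15-17: P3@Q0 runs 2, rem=5, I/O yield, promote→Q0. Q0=[P4,P3] Q1=[P1,P2,P5] Q2=[]
t=17-18: P4@Q0 runs 1, rem=11, I/O yield, promote→Q0. Q0=[P3,P4] Q1=[P1,P2,P5] Q2=[]
t=18-20: P3@Q0 runs 2, rem=3, I/O yield, promote→Q0. Q0=[P4,P3] Q1=[P1,P2,P5] Q2=[]
t=20-21: P4@Q0 runs 1, rem=10, I/O yield, promote→Q0. Q0=[P3,P4] Q1=[P1,P2,P5] Q2=[]
t=21-23: P3@Q0 runs 2, rem=1, I/O yield, promote→Q0. Q0=[P4,P3] Q1=[P1,P2,P5] Q2=[]
t=23-24: P4@Q0 runs 1, rem=9, I/O yield, promote→Q0. Q0=[P3,P4] Q1=[P1,P2,P5] Q2=[]
t=24-25: P3@Q0 runs 1, rem=0, completes. Q0=[P4] Q1=[P1,P2,P5] Q2=[]
t=25-26: P4@Q0 runs 1, rem=8, I/O yield, promote→Q0. Q0=[P4] Q1=[P1,P2,P5] Q2=[]
t=26-27: P4@Q0 runs 1, rem=7, I/O yield, promote→Q0. Q0=[P4] Q1=[P1,P2,P5] Q2=[]
t=27-28: P4@Q0 runs 1, rem=6, I/O yield, promote→Q0. Q0=[P4] Q1=[P1,P2,P5] Q2=[]
t=28-29: P4@Q0 runs 1, rem=5, I/O yield, promote→Q0. Q0=[P4] Q1=[P1,P2,P5] Q2=[]
t=29-30: P4@Q0 runs 1, rem=4, I/O yield, promote→Q0. Q0=[P4] Q1=[P1,P2,P5] Q2=[]
t=30-31: P4@Q0 runs 1, rem=3, I/O yield, promote→Q0. Q0=[P4] Q1=[P1,P2,P5] Q2=[]
t=31-32: P4@Q0 runs 1, rem=2, I/O yield, promote→Q0. Q0=[P4] Q1=[P1,P2,P5] Q2=[]
t=32-33: P4@Q0 runs 1, rem=1, I/O yield, promote→Q0. Q0=[P4] Q1=[P1,P2,P5] Q2=[]
t=33-34: P4@Q0 runs 1, rem=0, completes. Q0=[] Q1=[P1,P2,P5] Q2=[]
t=34-36: P1@Q1 runs 2, rem=0, completes. Q0=[] Q1=[P2,P5] Q2=[]
t=36-40: P2@Q1 runs 4, rem=6, quantum used, demote→Q2. Q0=[] Q1=[P5] Q2=[P2]
t=40-44: P5@Q1 runs 4, rem=9, quantum used, demote→Q2. Q0=[] Q1=[] Q2=[P2,P5]
t=44-50: P2@Q2 runs 6, rem=0, completes. Q0=[] Q1=[] Q2=[P5]
t=50-59: P5@Q2 runs 9, rem=0, completes. Q0=[] Q1=[] Q2=[]

Answer: 0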